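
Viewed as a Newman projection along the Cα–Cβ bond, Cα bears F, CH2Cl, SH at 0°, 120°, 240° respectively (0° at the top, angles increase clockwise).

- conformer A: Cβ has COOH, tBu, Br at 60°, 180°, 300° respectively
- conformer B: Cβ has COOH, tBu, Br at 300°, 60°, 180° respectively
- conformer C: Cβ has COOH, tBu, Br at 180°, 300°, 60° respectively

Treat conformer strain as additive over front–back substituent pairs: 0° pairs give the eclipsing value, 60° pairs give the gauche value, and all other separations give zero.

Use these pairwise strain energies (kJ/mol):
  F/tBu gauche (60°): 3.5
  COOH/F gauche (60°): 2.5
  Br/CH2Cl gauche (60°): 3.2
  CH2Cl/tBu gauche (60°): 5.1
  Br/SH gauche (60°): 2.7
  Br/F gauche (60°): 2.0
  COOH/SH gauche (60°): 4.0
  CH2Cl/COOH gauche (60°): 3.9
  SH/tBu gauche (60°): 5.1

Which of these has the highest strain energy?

C

A (staggered): F–COOH gauche, F–Br gauche, CH2Cl–COOH gauche, CH2Cl–tBu gauche, SH–tBu gauche, SH–Br gauche; 2.5 + 2.0 + 3.9 + 5.1 + 5.1 + 2.7 = 21.3 kJ/mol.
B (staggered): F–COOH gauche, F–tBu gauche, CH2Cl–tBu gauche, CH2Cl–Br gauche, SH–COOH gauche, SH–Br gauche; 2.5 + 3.5 + 5.1 + 3.2 + 4.0 + 2.7 = 21.0 kJ/mol.
C (staggered): F–tBu gauche, F–Br gauche, CH2Cl–COOH gauche, CH2Cl–Br gauche, SH–COOH gauche, SH–tBu gauche; 3.5 + 2.0 + 3.9 + 3.2 + 4.0 + 5.1 = 21.7 kJ/mol.
C has the highest total (21.7 kJ/mol).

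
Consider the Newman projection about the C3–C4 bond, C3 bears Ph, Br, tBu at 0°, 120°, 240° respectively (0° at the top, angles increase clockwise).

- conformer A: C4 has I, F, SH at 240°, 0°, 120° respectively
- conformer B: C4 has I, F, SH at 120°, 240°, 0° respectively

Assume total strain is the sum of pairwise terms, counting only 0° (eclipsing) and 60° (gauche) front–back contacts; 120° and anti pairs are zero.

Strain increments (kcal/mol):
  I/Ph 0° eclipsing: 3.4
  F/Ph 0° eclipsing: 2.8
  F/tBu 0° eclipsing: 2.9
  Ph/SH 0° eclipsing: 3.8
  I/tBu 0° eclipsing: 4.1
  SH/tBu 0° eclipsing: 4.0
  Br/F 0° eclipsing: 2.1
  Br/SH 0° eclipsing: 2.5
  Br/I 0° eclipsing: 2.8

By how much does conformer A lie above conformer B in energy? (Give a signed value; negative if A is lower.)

A (eclipsed): Ph(0°)/F(0°) eclipsed 2.8; Br(120°)/SH(120°) eclipsed 2.5; tBu(240°)/I(240°) eclipsed 4.1 → 9.4 kcal/mol.
B (eclipsed): Ph(0°)/SH(0°) eclipsed 3.8; Br(120°)/I(120°) eclipsed 2.8; tBu(240°)/F(240°) eclipsed 2.9 → 9.5 kcal/mol.
E(A) − E(B) = 9.4 − 9.5 = -0.1 kcal/mol.

-0.1 kcal/mol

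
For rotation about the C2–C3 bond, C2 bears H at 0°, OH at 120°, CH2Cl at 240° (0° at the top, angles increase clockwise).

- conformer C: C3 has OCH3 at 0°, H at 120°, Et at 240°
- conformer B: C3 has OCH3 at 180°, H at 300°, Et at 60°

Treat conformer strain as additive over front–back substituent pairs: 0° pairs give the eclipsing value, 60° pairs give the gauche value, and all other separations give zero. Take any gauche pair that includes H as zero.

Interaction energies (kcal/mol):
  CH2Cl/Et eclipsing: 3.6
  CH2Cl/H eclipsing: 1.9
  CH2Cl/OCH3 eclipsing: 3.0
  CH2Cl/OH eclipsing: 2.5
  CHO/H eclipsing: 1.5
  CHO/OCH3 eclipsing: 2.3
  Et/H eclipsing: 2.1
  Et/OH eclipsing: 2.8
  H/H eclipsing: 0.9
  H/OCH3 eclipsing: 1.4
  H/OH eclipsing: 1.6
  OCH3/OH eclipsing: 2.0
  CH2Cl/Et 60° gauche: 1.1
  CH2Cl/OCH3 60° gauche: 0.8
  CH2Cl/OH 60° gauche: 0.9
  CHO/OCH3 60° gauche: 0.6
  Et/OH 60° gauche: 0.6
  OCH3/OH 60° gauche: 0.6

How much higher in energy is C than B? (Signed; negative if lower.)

+4.6 kcal/mol

C (eclipsed): H(0°)/OCH3(0°) eclipsed 1.4; OH(120°)/H(120°) eclipsed 1.6; CH2Cl(240°)/Et(240°) eclipsed 3.6 → 6.6 kcal/mol.
B (staggered): OH(120°)/OCH3(180°) gauche 0.6; OH(120°)/Et(60°) gauche 0.6; CH2Cl(240°)/OCH3(180°) gauche 0.8 → 2.0 kcal/mol.
E(C) − E(B) = 6.6 − 2.0 = +4.6 kcal/mol.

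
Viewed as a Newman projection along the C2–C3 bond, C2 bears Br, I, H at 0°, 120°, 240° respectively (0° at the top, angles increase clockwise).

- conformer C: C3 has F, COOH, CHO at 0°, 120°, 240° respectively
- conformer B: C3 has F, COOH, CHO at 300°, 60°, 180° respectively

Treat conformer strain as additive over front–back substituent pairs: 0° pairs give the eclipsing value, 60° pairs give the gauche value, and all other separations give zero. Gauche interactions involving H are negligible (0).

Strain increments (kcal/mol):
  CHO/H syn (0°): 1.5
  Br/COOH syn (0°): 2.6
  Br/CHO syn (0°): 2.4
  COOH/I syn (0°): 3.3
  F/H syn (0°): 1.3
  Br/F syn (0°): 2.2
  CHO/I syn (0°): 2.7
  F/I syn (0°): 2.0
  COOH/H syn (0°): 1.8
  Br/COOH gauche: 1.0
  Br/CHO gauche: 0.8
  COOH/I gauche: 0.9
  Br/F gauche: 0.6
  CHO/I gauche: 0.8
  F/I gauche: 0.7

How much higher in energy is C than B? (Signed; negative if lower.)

+3.7 kcal/mol

C (eclipsed): Br(0°)/F(0°) eclipsed 2.2; I(120°)/COOH(120°) eclipsed 3.3; H(240°)/CHO(240°) eclipsed 1.5 → 7.0 kcal/mol.
B (staggered): Br(0°)/F(300°) gauche 0.6; Br(0°)/COOH(60°) gauche 1.0; I(120°)/COOH(60°) gauche 0.9; I(120°)/CHO(180°) gauche 0.8 → 3.3 kcal/mol.
E(C) − E(B) = 7.0 − 3.3 = +3.7 kcal/mol.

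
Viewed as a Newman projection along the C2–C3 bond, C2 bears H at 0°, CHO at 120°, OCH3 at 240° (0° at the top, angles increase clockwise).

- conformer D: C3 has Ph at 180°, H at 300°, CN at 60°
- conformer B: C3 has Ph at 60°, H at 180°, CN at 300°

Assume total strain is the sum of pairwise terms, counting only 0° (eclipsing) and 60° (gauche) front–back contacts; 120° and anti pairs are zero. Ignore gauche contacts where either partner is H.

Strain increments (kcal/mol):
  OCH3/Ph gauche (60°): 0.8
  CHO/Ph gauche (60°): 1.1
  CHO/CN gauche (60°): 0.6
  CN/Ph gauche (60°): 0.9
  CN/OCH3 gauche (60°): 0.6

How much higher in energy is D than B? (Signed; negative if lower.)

+0.8 kcal/mol

D (staggered): CHO(120°)/Ph(180°) gauche 1.1; CHO(120°)/CN(60°) gauche 0.6; OCH3(240°)/Ph(180°) gauche 0.8 → 2.5 kcal/mol.
B (staggered): CHO(120°)/Ph(60°) gauche 1.1; OCH3(240°)/CN(300°) gauche 0.6 → 1.7 kcal/mol.
E(D) − E(B) = 2.5 − 1.7 = +0.8 kcal/mol.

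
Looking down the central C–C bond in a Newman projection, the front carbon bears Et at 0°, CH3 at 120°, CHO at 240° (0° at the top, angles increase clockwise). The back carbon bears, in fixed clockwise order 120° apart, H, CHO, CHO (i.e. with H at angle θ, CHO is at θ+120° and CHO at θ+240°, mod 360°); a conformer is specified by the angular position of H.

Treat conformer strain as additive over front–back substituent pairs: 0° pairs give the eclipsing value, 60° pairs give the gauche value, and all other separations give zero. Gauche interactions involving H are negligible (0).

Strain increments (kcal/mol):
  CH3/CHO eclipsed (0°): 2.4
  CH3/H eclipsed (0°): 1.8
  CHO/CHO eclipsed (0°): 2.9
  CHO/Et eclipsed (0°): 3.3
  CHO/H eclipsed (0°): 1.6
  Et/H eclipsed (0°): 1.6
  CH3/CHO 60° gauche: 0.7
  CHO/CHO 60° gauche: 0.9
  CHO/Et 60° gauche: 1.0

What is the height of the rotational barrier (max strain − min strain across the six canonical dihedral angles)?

4.7 kcal/mol

H at 0° is eclipsed. Et at 0° is eclipsed with H at 0° (1.6); CH3 at 120° is eclipsed with CHO at 120° (2.4); CHO at 240° is eclipsed with CHO at 240° (2.9). Total 6.9 kcal/mol.
H at 60° is staggered. Et at 0° is gauche with CHO at 300° (1.0); CH3 at 120° is gauche with CHO at 180° (0.7); CHO at 240° is gauche with CHO at 180° (0.9); CHO at 240° is gauche with CHO at 300° (0.9). Total 3.5 kcal/mol.
H at 120° is eclipsed. Et at 0° is eclipsed with CHO at 0° (3.3); CH3 at 120° is eclipsed with H at 120° (1.8); CHO at 240° is eclipsed with CHO at 240° (2.9). Total 8.0 kcal/mol.
H at 180° is staggered. Et at 0° is gauche with CHO at 300° (1.0); Et at 0° is gauche with CHO at 60° (1.0); CH3 at 120° is gauche with CHO at 60° (0.7); CHO at 240° is gauche with CHO at 300° (0.9). Total 3.6 kcal/mol.
H at 240° is eclipsed. Et at 0° is eclipsed with CHO at 0° (3.3); CH3 at 120° is eclipsed with CHO at 120° (2.4); CHO at 240° is eclipsed with H at 240° (1.6). Total 7.3 kcal/mol.
H at 300° is staggered. Et at 0° is gauche with CHO at 60° (1.0); CH3 at 120° is gauche with CHO at 60° (0.7); CH3 at 120° is gauche with CHO at 180° (0.7); CHO at 240° is gauche with CHO at 180° (0.9). Total 3.3 kcal/mol.
Max at 120° (8.0 kcal/mol), min at 300° (3.3 kcal/mol); barrier = 4.7 kcal/mol.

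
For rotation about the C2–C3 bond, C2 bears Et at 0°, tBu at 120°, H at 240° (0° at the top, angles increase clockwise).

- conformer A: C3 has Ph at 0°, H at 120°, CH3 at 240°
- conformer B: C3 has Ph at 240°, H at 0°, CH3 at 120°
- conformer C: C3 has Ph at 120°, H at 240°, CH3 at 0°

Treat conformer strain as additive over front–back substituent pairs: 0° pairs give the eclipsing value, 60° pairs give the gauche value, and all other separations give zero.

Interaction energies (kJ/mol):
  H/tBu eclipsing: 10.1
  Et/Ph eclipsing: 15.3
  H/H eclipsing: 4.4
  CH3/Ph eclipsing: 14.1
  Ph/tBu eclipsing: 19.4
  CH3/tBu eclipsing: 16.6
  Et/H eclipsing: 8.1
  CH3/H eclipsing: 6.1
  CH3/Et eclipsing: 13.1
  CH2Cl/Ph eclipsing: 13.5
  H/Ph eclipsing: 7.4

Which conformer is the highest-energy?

C

A (eclipsed): Et–Ph eclipsed, tBu–H eclipsed, H–CH3 eclipsed; 15.3 + 10.1 + 6.1 = 31.5 kJ/mol.
B (eclipsed): Et–H eclipsed, tBu–CH3 eclipsed, H–Ph eclipsed; 8.1 + 16.6 + 7.4 = 32.1 kJ/mol.
C (eclipsed): Et–CH3 eclipsed, tBu–Ph eclipsed, H–H eclipsed; 13.1 + 19.4 + 4.4 = 36.9 kJ/mol.
C has the highest total (36.9 kJ/mol).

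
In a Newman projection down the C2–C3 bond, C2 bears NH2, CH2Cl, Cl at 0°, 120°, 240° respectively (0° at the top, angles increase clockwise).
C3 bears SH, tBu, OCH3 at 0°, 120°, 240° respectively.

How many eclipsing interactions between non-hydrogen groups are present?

Non-H eclipsing pairs: NH2(0°)/SH(0°); CH2Cl(120°)/tBu(120°); Cl(240°)/OCH3(240°) — 3 interactions.

3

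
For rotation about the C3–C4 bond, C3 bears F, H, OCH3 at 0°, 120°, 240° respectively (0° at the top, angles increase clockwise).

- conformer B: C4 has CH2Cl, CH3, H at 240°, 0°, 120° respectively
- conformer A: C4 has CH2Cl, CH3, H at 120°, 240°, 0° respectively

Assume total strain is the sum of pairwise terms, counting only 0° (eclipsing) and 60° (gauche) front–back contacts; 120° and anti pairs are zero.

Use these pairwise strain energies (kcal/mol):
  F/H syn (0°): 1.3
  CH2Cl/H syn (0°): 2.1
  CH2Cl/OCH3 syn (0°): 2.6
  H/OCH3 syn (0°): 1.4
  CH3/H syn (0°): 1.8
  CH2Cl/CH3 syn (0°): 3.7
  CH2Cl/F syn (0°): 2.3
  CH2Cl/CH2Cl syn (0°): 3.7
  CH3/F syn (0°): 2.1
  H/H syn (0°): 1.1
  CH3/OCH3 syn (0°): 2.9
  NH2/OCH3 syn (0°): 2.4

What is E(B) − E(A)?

-0.5 kcal/mol

B is eclipsed. F at 0° is eclipsed with CH3 at 0° (2.1); H at 120° is eclipsed with H at 120° (1.1); OCH3 at 240° is eclipsed with CH2Cl at 240° (2.6). Total 5.8 kcal/mol.
A is eclipsed. F at 0° is eclipsed with H at 0° (1.3); H at 120° is eclipsed with CH2Cl at 120° (2.1); OCH3 at 240° is eclipsed with CH3 at 240° (2.9). Total 6.3 kcal/mol.
E(B) − E(A) = 5.8 − 6.3 = -0.5 kcal/mol.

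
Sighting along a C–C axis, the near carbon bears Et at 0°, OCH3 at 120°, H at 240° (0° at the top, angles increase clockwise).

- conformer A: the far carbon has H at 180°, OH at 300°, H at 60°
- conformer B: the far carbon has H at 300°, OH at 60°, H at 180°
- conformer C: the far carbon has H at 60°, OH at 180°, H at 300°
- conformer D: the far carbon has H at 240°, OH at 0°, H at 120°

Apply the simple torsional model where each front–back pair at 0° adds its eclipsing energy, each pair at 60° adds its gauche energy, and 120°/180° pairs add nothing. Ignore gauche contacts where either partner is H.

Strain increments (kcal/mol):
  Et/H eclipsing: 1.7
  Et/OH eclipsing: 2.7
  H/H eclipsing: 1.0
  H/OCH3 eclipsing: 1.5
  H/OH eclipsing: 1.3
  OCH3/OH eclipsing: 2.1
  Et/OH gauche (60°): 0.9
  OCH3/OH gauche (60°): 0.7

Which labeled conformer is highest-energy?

D

A (staggered): Et–OH gauche; 0.9 = 0.9 kcal/mol.
B (staggered): Et–OH gauche, OCH3–OH gauche; 0.9 + 0.7 = 1.6 kcal/mol.
C (staggered): OCH3–OH gauche; 0.7 = 0.7 kcal/mol.
D (eclipsed): Et–OH eclipsed, OCH3–H eclipsed, H–H eclipsed; 2.7 + 1.5 + 1.0 = 5.2 kcal/mol.
D has the highest total (5.2 kcal/mol).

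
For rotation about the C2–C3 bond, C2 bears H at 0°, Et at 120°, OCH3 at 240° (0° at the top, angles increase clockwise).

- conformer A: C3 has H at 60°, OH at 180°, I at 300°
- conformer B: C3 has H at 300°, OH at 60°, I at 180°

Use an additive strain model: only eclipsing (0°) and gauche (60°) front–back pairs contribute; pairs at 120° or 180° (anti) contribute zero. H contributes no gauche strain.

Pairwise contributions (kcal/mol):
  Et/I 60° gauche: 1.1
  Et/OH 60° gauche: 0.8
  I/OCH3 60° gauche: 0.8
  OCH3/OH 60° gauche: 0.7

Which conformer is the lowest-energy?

A

A is staggered. Et at 120° is gauche with OH at 180° (0.8); OCH3 at 240° is gauche with OH at 180° (0.7); OCH3 at 240° is gauche with I at 300° (0.8). Total 2.3 kcal/mol.
B is staggered. Et at 120° is gauche with OH at 60° (0.8); Et at 120° is gauche with I at 180° (1.1); OCH3 at 240° is gauche with I at 180° (0.8). Total 2.7 kcal/mol.
A has the lowest total (2.3 kcal/mol).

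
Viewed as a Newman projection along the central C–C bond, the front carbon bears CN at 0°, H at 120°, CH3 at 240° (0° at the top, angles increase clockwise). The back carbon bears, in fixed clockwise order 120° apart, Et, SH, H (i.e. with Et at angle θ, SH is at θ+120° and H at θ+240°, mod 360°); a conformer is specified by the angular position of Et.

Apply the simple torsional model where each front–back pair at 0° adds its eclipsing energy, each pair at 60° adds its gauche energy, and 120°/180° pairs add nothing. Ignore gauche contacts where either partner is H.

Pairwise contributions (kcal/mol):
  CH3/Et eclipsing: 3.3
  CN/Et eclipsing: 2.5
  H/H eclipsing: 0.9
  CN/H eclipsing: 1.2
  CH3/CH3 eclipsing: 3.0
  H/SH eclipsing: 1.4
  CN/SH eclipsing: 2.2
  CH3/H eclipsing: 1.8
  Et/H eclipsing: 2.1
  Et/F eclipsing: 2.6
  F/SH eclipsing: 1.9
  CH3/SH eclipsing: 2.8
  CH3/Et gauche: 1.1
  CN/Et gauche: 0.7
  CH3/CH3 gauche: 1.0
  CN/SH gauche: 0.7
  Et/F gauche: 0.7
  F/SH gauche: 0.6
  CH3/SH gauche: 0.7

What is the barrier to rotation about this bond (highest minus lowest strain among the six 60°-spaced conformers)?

5.0 kcal/mol

Et at 0° (eclipsed): CN–Et eclipsed, H–SH eclipsed, CH3–H eclipsed; 2.5 + 1.4 + 1.8 = 5.7 kcal/mol.
Et at 60° (staggered): CN–Et gauche, CH3–SH gauche; 0.7 + 0.7 = 1.4 kcal/mol.
Et at 120° (eclipsed): CN–H eclipsed, H–Et eclipsed, CH3–SH eclipsed; 1.2 + 2.1 + 2.8 = 6.1 kcal/mol.
Et at 180° (staggered): CN–SH gauche, CH3–Et gauche, CH3–SH gauche; 0.7 + 1.1 + 0.7 = 2.5 kcal/mol.
Et at 240° (eclipsed): CN–SH eclipsed, H–H eclipsed, CH3–Et eclipsed; 2.2 + 0.9 + 3.3 = 6.4 kcal/mol.
Et at 300° (staggered): CN–Et gauche, CN–SH gauche, CH3–Et gauche; 0.7 + 0.7 + 1.1 = 2.5 kcal/mol.
Max at 240° (6.4 kcal/mol), min at 60° (1.4 kcal/mol); barrier = 5.0 kcal/mol.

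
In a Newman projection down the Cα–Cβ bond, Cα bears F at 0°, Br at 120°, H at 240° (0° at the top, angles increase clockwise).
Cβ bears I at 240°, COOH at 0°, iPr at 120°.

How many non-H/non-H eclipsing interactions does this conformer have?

Non-H eclipsing pairs: F(0°)/COOH(0°); Br(120°)/iPr(120°) — 2 interactions.

2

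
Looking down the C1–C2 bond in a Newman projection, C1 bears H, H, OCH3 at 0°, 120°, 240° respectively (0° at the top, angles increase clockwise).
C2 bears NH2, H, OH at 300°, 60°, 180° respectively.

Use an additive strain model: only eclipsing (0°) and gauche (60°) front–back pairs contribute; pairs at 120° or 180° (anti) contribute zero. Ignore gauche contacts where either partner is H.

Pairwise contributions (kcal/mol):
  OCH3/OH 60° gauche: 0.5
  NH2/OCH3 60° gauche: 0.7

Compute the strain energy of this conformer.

1.2 kcal/mol

This conformer (staggered): OCH3(240°)/NH2(300°) gauche 0.7; OCH3(240°)/OH(180°) gauche 0.5 → 1.2 kcal/mol.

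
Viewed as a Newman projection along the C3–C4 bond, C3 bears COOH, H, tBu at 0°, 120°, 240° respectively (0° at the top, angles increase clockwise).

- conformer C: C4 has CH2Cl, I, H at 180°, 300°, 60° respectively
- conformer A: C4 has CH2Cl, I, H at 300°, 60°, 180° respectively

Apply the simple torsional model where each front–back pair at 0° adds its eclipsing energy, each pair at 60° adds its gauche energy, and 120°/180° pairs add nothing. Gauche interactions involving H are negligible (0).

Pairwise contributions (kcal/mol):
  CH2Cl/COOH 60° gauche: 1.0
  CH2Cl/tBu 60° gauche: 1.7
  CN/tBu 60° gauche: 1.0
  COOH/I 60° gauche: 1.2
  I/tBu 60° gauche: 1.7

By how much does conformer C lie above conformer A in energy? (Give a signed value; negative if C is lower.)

C (staggered): COOH(0°)/I(300°) gauche 1.2; tBu(240°)/CH2Cl(180°) gauche 1.7; tBu(240°)/I(300°) gauche 1.7 → 4.6 kcal/mol.
A (staggered): COOH(0°)/CH2Cl(300°) gauche 1.0; COOH(0°)/I(60°) gauche 1.2; tBu(240°)/CH2Cl(300°) gauche 1.7 → 3.9 kcal/mol.
E(C) − E(A) = 4.6 − 3.9 = +0.7 kcal/mol.

+0.7 kcal/mol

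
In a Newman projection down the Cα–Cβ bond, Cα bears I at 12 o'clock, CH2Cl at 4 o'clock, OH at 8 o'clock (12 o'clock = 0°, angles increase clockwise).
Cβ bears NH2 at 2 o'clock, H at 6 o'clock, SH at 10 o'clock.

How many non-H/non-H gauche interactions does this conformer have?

Non-H gauche pairs: I(0°)/NH2(60°); I(0°)/SH(300°); CH2Cl(120°)/NH2(60°); OH(240°)/SH(300°) — 4 interactions.

4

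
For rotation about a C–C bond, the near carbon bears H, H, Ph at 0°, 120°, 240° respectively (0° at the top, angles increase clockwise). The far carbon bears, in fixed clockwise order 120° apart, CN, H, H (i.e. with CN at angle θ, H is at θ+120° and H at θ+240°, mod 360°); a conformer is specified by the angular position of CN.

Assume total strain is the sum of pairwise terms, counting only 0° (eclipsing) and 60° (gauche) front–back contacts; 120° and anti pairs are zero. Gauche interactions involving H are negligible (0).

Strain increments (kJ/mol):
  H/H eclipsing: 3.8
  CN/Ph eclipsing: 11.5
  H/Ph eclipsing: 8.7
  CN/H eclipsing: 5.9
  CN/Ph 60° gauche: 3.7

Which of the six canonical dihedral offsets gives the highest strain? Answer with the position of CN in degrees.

CN at 0° (eclipsed): H–CN eclipsed, H–H eclipsed, Ph–H eclipsed; 5.9 + 3.8 + 8.7 = 18.4 kJ/mol.
CN at 60° (staggered): no non-H gauche contacts → 0.0 kJ/mol.
CN at 120° (eclipsed): H–H eclipsed, H–CN eclipsed, Ph–H eclipsed; 3.8 + 5.9 + 8.7 = 18.4 kJ/mol.
CN at 180° (staggered): Ph–CN gauche; 3.7 = 3.7 kJ/mol.
CN at 240° (eclipsed): H–H eclipsed, H–H eclipsed, Ph–CN eclipsed; 3.8 + 3.8 + 11.5 = 19.1 kJ/mol.
CN at 300° (staggered): Ph–CN gauche; 3.7 = 3.7 kJ/mol.
The maximum (19.1 kJ/mol) occurs with CN at 240°.

240°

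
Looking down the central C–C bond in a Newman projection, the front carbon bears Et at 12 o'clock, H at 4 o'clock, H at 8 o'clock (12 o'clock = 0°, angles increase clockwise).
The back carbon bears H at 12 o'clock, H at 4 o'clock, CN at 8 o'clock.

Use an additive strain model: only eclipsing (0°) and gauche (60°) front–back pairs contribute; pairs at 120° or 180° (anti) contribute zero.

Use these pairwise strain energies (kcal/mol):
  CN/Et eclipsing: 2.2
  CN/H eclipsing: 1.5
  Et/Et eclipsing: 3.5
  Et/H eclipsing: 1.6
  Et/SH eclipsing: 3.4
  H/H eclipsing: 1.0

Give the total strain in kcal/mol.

4.1 kcal/mol

This conformer (eclipsed): Et–H eclipsed, H–H eclipsed, H–CN eclipsed; 1.6 + 1.0 + 1.5 = 4.1 kcal/mol.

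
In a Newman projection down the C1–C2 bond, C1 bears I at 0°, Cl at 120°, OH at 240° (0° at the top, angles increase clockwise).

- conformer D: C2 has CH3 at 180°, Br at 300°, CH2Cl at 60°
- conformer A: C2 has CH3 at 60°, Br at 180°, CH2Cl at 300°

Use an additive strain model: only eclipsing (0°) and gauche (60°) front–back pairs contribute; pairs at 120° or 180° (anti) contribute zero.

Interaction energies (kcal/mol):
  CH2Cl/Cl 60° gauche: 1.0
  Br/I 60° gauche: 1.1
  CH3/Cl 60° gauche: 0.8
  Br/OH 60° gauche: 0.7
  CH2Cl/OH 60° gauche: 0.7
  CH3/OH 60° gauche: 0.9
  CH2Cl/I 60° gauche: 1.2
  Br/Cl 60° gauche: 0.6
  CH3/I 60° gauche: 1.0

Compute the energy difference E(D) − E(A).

D (staggered): I(0°)/Br(300°) gauche 1.1; I(0°)/CH2Cl(60°) gauche 1.2; Cl(120°)/CH3(180°) gauche 0.8; Cl(120°)/CH2Cl(60°) gauche 1.0; OH(240°)/CH3(180°) gauche 0.9; OH(240°)/Br(300°) gauche 0.7 → 5.7 kcal/mol.
A (staggered): I(0°)/CH3(60°) gauche 1.0; I(0°)/CH2Cl(300°) gauche 1.2; Cl(120°)/CH3(60°) gauche 0.8; Cl(120°)/Br(180°) gauche 0.6; OH(240°)/Br(180°) gauche 0.7; OH(240°)/CH2Cl(300°) gauche 0.7 → 5.0 kcal/mol.
E(D) − E(A) = 5.7 − 5.0 = +0.7 kcal/mol.

+0.7 kcal/mol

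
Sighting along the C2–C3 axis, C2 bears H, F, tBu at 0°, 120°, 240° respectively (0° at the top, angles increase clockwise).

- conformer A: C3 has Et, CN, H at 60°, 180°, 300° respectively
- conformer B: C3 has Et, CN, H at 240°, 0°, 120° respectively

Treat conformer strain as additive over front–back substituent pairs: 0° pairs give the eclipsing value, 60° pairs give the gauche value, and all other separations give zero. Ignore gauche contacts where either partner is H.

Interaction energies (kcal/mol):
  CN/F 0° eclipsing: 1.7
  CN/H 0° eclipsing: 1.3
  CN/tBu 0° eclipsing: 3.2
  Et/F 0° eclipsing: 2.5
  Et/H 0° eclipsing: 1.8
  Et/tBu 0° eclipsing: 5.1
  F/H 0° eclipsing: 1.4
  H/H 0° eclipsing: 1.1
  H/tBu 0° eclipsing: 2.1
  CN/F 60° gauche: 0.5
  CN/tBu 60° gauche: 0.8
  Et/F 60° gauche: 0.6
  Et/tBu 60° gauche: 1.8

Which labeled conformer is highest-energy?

B

A (staggered): F–Et gauche, F–CN gauche, tBu–CN gauche; 0.6 + 0.5 + 0.8 = 1.9 kcal/mol.
B (eclipsed): H–CN eclipsed, F–H eclipsed, tBu–Et eclipsed; 1.3 + 1.4 + 5.1 = 7.8 kcal/mol.
B has the highest total (7.8 kcal/mol).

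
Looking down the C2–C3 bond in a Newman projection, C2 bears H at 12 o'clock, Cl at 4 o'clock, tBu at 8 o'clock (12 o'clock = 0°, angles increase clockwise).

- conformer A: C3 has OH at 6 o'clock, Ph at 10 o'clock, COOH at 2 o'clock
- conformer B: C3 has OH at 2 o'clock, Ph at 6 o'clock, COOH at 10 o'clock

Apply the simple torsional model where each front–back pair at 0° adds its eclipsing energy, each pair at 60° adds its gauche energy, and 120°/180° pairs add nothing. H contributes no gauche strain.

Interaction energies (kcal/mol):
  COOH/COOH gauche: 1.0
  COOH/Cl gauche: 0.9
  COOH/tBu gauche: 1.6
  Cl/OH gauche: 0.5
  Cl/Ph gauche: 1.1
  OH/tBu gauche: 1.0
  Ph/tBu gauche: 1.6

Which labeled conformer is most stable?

A is staggered. Cl at 120° is gauche with OH at 180° (0.5); Cl at 120° is gauche with COOH at 60° (0.9); tBu at 240° is gauche with OH at 180° (1.0); tBu at 240° is gauche with Ph at 300° (1.6). Total 4.0 kcal/mol.
B is staggered. Cl at 120° is gauche with OH at 60° (0.5); Cl at 120° is gauche with Ph at 180° (1.1); tBu at 240° is gauche with Ph at 180° (1.6); tBu at 240° is gauche with COOH at 300° (1.6). Total 4.8 kcal/mol.
A has the lowest total (4.0 kcal/mol).

A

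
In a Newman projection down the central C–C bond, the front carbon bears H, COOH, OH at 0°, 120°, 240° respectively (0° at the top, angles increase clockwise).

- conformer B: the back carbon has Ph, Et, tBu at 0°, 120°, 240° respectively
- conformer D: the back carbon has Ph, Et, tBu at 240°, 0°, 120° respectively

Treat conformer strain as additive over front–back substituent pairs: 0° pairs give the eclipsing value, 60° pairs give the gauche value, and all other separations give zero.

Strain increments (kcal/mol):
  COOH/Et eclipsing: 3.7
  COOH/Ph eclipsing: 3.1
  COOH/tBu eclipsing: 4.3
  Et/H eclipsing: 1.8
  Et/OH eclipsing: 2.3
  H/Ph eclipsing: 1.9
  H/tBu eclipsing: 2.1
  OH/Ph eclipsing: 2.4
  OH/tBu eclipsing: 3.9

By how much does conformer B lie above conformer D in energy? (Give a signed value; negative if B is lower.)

B (eclipsed): H(0°)/Ph(0°) eclipsed 1.9; COOH(120°)/Et(120°) eclipsed 3.7; OH(240°)/tBu(240°) eclipsed 3.9 → 9.5 kcal/mol.
D (eclipsed): H(0°)/Et(0°) eclipsed 1.8; COOH(120°)/tBu(120°) eclipsed 4.3; OH(240°)/Ph(240°) eclipsed 2.4 → 8.5 kcal/mol.
E(B) − E(D) = 9.5 − 8.5 = +1.0 kcal/mol.

+1.0 kcal/mol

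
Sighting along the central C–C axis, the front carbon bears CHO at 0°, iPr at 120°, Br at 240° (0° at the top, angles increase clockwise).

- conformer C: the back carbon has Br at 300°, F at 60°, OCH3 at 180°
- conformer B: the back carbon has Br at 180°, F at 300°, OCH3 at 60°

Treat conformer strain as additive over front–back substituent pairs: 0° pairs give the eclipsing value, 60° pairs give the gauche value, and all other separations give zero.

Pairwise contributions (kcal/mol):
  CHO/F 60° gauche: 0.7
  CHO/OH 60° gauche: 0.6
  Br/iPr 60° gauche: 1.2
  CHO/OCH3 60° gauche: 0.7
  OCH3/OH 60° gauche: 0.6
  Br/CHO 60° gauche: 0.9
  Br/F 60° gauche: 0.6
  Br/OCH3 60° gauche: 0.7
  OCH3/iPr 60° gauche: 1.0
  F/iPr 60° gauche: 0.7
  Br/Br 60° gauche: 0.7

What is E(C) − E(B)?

C is staggered. CHO at 0° is gauche with Br at 300° (0.9); CHO at 0° is gauche with F at 60° (0.7); iPr at 120° is gauche with F at 60° (0.7); iPr at 120° is gauche with OCH3 at 180° (1.0); Br at 240° is gauche with Br at 300° (0.7); Br at 240° is gauche with OCH3 at 180° (0.7). Total 4.7 kcal/mol.
B is staggered. CHO at 0° is gauche with F at 300° (0.7); CHO at 0° is gauche with OCH3 at 60° (0.7); iPr at 120° is gauche with Br at 180° (1.2); iPr at 120° is gauche with OCH3 at 60° (1.0); Br at 240° is gauche with Br at 180° (0.7); Br at 240° is gauche with F at 300° (0.6). Total 4.9 kcal/mol.
E(C) − E(B) = 4.7 − 4.9 = -0.2 kcal/mol.

-0.2 kcal/mol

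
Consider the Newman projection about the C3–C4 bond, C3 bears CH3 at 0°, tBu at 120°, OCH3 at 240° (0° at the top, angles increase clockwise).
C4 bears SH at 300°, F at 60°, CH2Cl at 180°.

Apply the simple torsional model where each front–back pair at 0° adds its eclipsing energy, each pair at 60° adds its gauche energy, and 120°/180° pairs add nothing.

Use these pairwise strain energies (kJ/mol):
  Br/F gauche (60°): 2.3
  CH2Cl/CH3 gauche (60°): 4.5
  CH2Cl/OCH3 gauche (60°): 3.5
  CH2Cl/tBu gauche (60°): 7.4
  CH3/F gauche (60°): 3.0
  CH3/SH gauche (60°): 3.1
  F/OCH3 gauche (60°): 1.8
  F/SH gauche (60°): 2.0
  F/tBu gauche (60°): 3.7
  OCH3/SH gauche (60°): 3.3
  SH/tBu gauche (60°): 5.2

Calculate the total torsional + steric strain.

24.0 kJ/mol

This conformer (staggered): CH3(0°)/SH(300°) gauche 3.1; CH3(0°)/F(60°) gauche 3.0; tBu(120°)/F(60°) gauche 3.7; tBu(120°)/CH2Cl(180°) gauche 7.4; OCH3(240°)/SH(300°) gauche 3.3; OCH3(240°)/CH2Cl(180°) gauche 3.5 → 24.0 kJ/mol.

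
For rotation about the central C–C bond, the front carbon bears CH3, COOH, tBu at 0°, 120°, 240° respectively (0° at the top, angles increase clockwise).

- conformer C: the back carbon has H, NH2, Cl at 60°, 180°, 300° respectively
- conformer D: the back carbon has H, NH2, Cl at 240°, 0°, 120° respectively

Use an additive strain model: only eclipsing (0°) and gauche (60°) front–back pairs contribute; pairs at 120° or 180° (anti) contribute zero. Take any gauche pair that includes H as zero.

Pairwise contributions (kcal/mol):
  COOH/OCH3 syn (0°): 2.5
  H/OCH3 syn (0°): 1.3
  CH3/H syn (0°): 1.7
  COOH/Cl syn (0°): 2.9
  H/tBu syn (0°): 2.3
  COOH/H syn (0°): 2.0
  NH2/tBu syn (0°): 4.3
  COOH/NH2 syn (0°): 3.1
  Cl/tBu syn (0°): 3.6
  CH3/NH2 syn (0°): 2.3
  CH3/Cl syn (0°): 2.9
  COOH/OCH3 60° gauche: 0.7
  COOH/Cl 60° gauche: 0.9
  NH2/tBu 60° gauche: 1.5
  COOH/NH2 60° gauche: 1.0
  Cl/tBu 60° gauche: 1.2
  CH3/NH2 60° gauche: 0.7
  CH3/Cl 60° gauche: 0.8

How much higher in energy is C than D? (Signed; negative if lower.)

-3.0 kcal/mol

C (staggered): CH3(0°)/Cl(300°) gauche 0.8; COOH(120°)/NH2(180°) gauche 1.0; tBu(240°)/NH2(180°) gauche 1.5; tBu(240°)/Cl(300°) gauche 1.2 → 4.5 kcal/mol.
D (eclipsed): CH3(0°)/NH2(0°) eclipsed 2.3; COOH(120°)/Cl(120°) eclipsed 2.9; tBu(240°)/H(240°) eclipsed 2.3 → 7.5 kcal/mol.
E(C) − E(D) = 4.5 − 7.5 = -3.0 kcal/mol.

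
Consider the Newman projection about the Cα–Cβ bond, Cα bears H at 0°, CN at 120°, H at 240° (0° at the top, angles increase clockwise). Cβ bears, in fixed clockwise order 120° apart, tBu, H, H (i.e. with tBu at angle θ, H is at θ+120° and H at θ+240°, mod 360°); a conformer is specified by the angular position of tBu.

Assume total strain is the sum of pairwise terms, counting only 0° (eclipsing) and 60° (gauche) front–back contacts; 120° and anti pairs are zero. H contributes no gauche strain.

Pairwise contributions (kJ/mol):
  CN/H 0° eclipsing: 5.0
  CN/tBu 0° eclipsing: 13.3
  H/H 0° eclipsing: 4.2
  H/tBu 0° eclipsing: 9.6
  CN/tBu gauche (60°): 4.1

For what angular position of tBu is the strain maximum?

120°

tBu at 0° (eclipsed): H(0°)/tBu(0°) eclipsed 9.6; CN(120°)/H(120°) eclipsed 5.0; H(240°)/H(240°) eclipsed 4.2 → 18.8 kJ/mol.
tBu at 60° (staggered): CN(120°)/tBu(60°) gauche 4.1 → 4.1 kJ/mol.
tBu at 120° (eclipsed): H(0°)/H(0°) eclipsed 4.2; CN(120°)/tBu(120°) eclipsed 13.3; H(240°)/H(240°) eclipsed 4.2 → 21.7 kJ/mol.
tBu at 180° (staggered): CN(120°)/tBu(180°) gauche 4.1 → 4.1 kJ/mol.
tBu at 240° (eclipsed): H(0°)/H(0°) eclipsed 4.2; CN(120°)/H(120°) eclipsed 5.0; H(240°)/tBu(240°) eclipsed 9.6 → 18.8 kJ/mol.
tBu at 300° (staggered): no non-H gauche contacts → 0.0 kJ/mol.
The maximum (21.7 kJ/mol) occurs with tBu at 120°.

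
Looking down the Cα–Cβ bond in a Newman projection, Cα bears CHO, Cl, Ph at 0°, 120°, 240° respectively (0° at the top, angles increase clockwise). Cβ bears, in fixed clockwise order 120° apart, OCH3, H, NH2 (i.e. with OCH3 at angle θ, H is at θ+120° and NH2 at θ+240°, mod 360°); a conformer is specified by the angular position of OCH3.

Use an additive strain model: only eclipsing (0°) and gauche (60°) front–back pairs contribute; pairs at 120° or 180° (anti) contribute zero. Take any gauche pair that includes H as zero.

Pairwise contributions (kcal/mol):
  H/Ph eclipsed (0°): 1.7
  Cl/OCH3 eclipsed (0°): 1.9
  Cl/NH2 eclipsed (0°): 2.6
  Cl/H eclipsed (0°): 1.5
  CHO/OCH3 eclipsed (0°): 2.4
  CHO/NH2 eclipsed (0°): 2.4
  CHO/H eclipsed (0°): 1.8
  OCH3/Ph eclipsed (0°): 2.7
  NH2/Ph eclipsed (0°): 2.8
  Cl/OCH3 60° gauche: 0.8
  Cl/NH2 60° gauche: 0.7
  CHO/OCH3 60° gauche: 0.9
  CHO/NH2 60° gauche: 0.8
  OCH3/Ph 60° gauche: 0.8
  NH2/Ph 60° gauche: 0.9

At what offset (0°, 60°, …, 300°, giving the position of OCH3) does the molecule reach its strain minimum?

OCH3 at 0° is eclipsed. CHO at 0° is eclipsed with OCH3 at 0° (2.4); Cl at 120° is eclipsed with H at 120° (1.5); Ph at 240° is eclipsed with NH2 at 240° (2.8). Total 6.7 kcal/mol.
OCH3 at 60° is staggered. CHO at 0° is gauche with OCH3 at 60° (0.9); CHO at 0° is gauche with NH2 at 300° (0.8); Cl at 120° is gauche with OCH3 at 60° (0.8); Ph at 240° is gauche with NH2 at 300° (0.9). Total 3.4 kcal/mol.
OCH3 at 120° is eclipsed. CHO at 0° is eclipsed with NH2 at 0° (2.4); Cl at 120° is eclipsed with OCH3 at 120° (1.9); Ph at 240° is eclipsed with H at 240° (1.7). Total 6.0 kcal/mol.
OCH3 at 180° is staggered. CHO at 0° is gauche with NH2 at 60° (0.8); Cl at 120° is gauche with OCH3 at 180° (0.8); Cl at 120° is gauche with NH2 at 60° (0.7); Ph at 240° is gauche with OCH3 at 180° (0.8). Total 3.1 kcal/mol.
OCH3 at 240° is eclipsed. CHO at 0° is eclipsed with H at 0° (1.8); Cl at 120° is eclipsed with NH2 at 120° (2.6); Ph at 240° is eclipsed with OCH3 at 240° (2.7). Total 7.1 kcal/mol.
OCH3 at 300° is staggered. CHO at 0° is gauche with OCH3 at 300° (0.9); Cl at 120° is gauche with NH2 at 180° (0.7); Ph at 240° is gauche with OCH3 at 300° (0.8); Ph at 240° is gauche with NH2 at 180° (0.9). Total 3.3 kcal/mol.
The minimum (3.1 kcal/mol) occurs with OCH3 at 180°.

180°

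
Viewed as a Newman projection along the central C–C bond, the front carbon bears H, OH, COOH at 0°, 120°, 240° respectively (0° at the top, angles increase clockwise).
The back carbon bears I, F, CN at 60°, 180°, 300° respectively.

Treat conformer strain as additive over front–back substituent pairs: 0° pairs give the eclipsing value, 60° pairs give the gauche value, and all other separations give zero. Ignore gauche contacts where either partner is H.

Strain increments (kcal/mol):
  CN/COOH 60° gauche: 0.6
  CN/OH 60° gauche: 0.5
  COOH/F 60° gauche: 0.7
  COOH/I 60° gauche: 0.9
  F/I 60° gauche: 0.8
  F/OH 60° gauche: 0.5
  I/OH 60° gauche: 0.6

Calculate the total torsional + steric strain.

2.4 kcal/mol

This conformer (staggered): OH(120°)/I(60°) gauche 0.6; OH(120°)/F(180°) gauche 0.5; COOH(240°)/F(180°) gauche 0.7; COOH(240°)/CN(300°) gauche 0.6 → 2.4 kcal/mol.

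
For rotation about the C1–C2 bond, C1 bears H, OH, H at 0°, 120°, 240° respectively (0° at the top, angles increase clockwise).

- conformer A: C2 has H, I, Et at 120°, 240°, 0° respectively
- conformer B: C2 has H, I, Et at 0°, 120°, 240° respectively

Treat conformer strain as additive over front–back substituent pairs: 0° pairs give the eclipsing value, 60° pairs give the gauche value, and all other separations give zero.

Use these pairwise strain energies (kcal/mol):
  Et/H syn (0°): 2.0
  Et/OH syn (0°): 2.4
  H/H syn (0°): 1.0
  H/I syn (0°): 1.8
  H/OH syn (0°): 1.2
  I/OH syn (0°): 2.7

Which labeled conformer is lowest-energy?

A (eclipsed): H–Et eclipsed, OH–H eclipsed, H–I eclipsed; 2.0 + 1.2 + 1.8 = 5.0 kcal/mol.
B (eclipsed): H–H eclipsed, OH–I eclipsed, H–Et eclipsed; 1.0 + 2.7 + 2.0 = 5.7 kcal/mol.
A has the lowest total (5.0 kcal/mol).

A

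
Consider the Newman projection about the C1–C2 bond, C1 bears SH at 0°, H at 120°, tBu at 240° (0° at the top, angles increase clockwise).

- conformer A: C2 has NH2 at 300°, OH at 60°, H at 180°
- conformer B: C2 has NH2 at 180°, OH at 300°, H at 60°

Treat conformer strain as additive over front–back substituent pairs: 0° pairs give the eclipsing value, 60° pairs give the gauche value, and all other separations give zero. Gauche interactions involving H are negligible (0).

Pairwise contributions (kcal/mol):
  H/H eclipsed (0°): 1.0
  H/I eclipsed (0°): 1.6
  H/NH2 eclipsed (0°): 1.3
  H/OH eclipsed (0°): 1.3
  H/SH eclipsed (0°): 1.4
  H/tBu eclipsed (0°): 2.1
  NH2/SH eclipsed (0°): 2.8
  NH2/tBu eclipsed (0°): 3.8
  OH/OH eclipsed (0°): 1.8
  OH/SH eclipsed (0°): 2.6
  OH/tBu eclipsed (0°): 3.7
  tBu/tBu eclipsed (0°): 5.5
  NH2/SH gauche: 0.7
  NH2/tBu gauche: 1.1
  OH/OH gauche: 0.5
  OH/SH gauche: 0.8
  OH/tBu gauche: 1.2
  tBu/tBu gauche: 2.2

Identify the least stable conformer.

A is staggered. SH at 0° is gauche with NH2 at 300° (0.7); SH at 0° is gauche with OH at 60° (0.8); tBu at 240° is gauche with NH2 at 300° (1.1). Total 2.6 kcal/mol.
B is staggered. SH at 0° is gauche with OH at 300° (0.8); tBu at 240° is gauche with NH2 at 180° (1.1); tBu at 240° is gauche with OH at 300° (1.2). Total 3.1 kcal/mol.
B has the highest total (3.1 kcal/mol).

B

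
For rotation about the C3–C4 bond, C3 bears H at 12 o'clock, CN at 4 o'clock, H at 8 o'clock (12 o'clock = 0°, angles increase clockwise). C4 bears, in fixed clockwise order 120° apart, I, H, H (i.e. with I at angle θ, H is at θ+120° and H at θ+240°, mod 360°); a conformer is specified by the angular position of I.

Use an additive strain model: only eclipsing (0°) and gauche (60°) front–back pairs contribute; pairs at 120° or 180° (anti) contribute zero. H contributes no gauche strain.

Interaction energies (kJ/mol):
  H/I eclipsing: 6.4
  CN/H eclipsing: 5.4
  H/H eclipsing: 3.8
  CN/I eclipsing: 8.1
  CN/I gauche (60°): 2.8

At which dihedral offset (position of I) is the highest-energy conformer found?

120°

I at 0° is eclipsed. H at 0° is eclipsed with I at 0° (6.4); CN at 120° is eclipsed with H at 120° (5.4); H at 240° is eclipsed with H at 240° (3.8). Total 15.6 kJ/mol.
I at 60° is staggered. CN at 120° is gauche with I at 60° (2.8). Total 2.8 kJ/mol.
I at 120° is eclipsed. H at 0° is eclipsed with H at 0° (3.8); CN at 120° is eclipsed with I at 120° (8.1); H at 240° is eclipsed with H at 240° (3.8). Total 15.7 kJ/mol.
I at 180° is staggered. CN at 120° is gauche with I at 180° (2.8). Total 2.8 kJ/mol.
I at 240° is eclipsed. H at 0° is eclipsed with H at 0° (3.8); CN at 120° is eclipsed with H at 120° (5.4); H at 240° is eclipsed with I at 240° (6.4). Total 15.6 kJ/mol.
I at 300° (staggered): no non-H gauche contacts → 0.0 kJ/mol.
The maximum (15.7 kJ/mol) occurs with I at 120°.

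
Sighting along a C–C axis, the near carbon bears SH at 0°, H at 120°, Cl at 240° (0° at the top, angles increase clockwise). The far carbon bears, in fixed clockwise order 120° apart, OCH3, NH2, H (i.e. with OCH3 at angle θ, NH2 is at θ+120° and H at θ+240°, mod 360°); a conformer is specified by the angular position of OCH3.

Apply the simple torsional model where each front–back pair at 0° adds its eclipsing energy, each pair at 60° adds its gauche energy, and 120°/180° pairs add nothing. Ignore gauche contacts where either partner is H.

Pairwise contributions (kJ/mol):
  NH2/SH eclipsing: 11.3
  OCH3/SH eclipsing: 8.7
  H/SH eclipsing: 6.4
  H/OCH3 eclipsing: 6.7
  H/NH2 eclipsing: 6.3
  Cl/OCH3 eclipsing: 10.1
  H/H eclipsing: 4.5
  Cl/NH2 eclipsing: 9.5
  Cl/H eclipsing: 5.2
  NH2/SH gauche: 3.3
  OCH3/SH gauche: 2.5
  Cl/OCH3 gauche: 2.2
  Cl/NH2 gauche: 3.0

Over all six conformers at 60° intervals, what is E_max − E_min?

OCH3 at 0° is eclipsed. SH at 0° is eclipsed with OCH3 at 0° (8.7); H at 120° is eclipsed with NH2 at 120° (6.3); Cl at 240° is eclipsed with H at 240° (5.2). Total 20.2 kJ/mol.
OCH3 at 60° is staggered. SH at 0° is gauche with OCH3 at 60° (2.5); Cl at 240° is gauche with NH2 at 180° (3.0). Total 5.5 kJ/mol.
OCH3 at 120° is eclipsed. SH at 0° is eclipsed with H at 0° (6.4); H at 120° is eclipsed with OCH3 at 120° (6.7); Cl at 240° is eclipsed with NH2 at 240° (9.5). Total 22.6 kJ/mol.
OCH3 at 180° is staggered. SH at 0° is gauche with NH2 at 300° (3.3); Cl at 240° is gauche with OCH3 at 180° (2.2); Cl at 240° is gauche with NH2 at 300° (3.0). Total 8.5 kJ/mol.
OCH3 at 240° is eclipsed. SH at 0° is eclipsed with NH2 at 0° (11.3); H at 120° is eclipsed with H at 120° (4.5); Cl at 240° is eclipsed with OCH3 at 240° (10.1). Total 25.9 kJ/mol.
OCH3 at 300° is staggered. SH at 0° is gauche with OCH3 at 300° (2.5); SH at 0° is gauche with NH2 at 60° (3.3); Cl at 240° is gauche with OCH3 at 300° (2.2). Total 8.0 kJ/mol.
Max at 240° (25.9 kJ/mol), min at 60° (5.5 kJ/mol); barrier = 20.4 kJ/mol.

20.4 kJ/mol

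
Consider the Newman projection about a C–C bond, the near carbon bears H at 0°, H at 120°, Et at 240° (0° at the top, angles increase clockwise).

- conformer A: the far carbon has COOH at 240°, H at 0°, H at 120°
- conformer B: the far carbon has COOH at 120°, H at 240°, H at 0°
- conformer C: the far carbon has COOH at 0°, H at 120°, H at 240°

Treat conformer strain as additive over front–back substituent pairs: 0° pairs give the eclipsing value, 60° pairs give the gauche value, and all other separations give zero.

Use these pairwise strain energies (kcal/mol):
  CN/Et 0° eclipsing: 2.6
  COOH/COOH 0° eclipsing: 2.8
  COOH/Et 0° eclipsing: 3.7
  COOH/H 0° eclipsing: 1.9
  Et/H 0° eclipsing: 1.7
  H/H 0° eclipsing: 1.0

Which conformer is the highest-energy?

A

A (eclipsed): H(0°)/H(0°) eclipsed 1.0; H(120°)/H(120°) eclipsed 1.0; Et(240°)/COOH(240°) eclipsed 3.7 → 5.7 kcal/mol.
B (eclipsed): H(0°)/H(0°) eclipsed 1.0; H(120°)/COOH(120°) eclipsed 1.9; Et(240°)/H(240°) eclipsed 1.7 → 4.6 kcal/mol.
C (eclipsed): H(0°)/COOH(0°) eclipsed 1.9; H(120°)/H(120°) eclipsed 1.0; Et(240°)/H(240°) eclipsed 1.7 → 4.6 kcal/mol.
A has the highest total (5.7 kcal/mol).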